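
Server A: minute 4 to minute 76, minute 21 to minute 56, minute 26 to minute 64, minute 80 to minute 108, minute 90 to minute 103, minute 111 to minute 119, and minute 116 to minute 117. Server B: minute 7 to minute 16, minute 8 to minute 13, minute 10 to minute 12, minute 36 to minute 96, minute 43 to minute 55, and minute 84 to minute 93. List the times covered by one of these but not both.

minute 4 to minute 7, minute 16 to minute 36, minute 76 to minute 80, minute 96 to minute 108, minute 111 to minute 119

Merge the first list: minute 4 to minute 76, minute 80 to minute 108, minute 111 to minute 119.
Merge the second list: minute 7 to minute 16, minute 36 to minute 96.
A but not B: minute 4 to minute 7, minute 16 to minute 36, minute 96 to minute 108, minute 111 to minute 119.
B but not A: minute 76 to minute 80.
Combining gives A △ B.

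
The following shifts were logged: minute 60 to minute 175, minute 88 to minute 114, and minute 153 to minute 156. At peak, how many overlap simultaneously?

Sweep endpoints in order; track running count of active intervals.
Peak of 2 reached at minute 88.

2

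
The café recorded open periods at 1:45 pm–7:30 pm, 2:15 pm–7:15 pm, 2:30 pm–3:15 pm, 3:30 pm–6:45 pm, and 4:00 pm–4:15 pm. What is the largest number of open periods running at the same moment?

4

At 4:00 pm, 4 of the intervals are simultaneously active.
No point has more.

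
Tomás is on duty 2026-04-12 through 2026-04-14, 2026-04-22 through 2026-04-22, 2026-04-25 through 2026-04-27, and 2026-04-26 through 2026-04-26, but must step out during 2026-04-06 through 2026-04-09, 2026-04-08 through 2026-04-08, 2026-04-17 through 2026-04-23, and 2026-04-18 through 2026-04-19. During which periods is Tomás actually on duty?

2026-04-12 through 2026-04-14, 2026-04-25 through 2026-04-27

Merge the first list: 2026-04-12 through 2026-04-14, 2026-04-22 through 2026-04-22, 2026-04-25 through 2026-04-27.
Merge the second list: 2026-04-06 through 2026-04-09, 2026-04-17 through 2026-04-23.
2026-04-12 through 2026-04-14: nothing removed.
2026-04-22 through 2026-04-22: entirely removed.
2026-04-25 through 2026-04-27: nothing removed.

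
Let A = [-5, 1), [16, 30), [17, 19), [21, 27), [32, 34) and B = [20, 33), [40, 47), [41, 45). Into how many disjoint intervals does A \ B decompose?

3

First set merges to [-5, 1), [16, 30), [32, 34).
Second set merges to [20, 33), [40, 47).
A \ B = [-5, 1), [16, 20), [33, 34).
That is 3 disjoint pieces.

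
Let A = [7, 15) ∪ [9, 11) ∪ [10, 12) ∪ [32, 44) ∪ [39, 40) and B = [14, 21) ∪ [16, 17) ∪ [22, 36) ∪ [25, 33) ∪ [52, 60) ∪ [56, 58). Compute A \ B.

[7, 14) ∪ [36, 44)

A, merged: [7, 15), [32, 44).
B, merged: [14, 21), [22, 36), [52, 60).
[7, 15) with B removed leaves [7, 14).
[32, 44) with B removed leaves [36, 44).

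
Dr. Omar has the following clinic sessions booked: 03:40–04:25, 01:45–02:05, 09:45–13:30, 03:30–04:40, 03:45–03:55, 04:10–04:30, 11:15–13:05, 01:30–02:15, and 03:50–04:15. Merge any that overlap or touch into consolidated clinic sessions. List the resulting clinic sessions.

01:30-02:15, 03:30-04:40, 09:45-13:30

Sort by start: 01:30-02:15, 01:45-02:05, 03:30-04:40, 03:40-04:25, 03:45-03:55, 03:50-04:15, 04:10-04:30, 09:45-13:30, 11:15-13:05.
01:45-02:05 overlaps/touches 01:30-02:15 → extend to 01:30-02:15.
03:30-04:40 is disjoint → start new block.
03:40-04:25 overlaps/touches 03:30-04:40 → extend to 03:30-04:40.
03:45-03:55 overlaps/touches 03:30-04:40 → extend to 03:30-04:40.
03:50-04:15 overlaps/touches 03:30-04:40 → extend to 03:30-04:40.
04:10-04:30 overlaps/touches 03:30-04:40 → extend to 03:30-04:40.
09:45-13:30 is disjoint → start new block.
11:15-13:05 overlaps/touches 09:45-13:30 → extend to 09:45-13:30.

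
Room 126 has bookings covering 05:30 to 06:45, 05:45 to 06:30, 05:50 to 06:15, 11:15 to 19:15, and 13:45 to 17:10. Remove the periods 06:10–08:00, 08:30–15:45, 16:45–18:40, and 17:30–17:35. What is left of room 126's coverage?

05:30–06:10, 15:45–16:45, 18:40–19:15

Merge the first list: 05:30–06:45, 11:15–19:15.
Merge the second list: 06:10–08:00, 08:30–15:45, 16:45–18:40.
05:30–06:45 minus B → 05:30–06:10.
11:15–19:15 minus B → 15:45–16:45, 18:40–19:15.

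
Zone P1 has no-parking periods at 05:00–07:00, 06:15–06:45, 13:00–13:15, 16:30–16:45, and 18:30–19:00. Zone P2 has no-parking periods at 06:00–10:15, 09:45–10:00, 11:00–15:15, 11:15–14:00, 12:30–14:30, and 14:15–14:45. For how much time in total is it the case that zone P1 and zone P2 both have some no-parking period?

1 h 15 min

First set merges to 05:00-07:00, 13:00-13:15, 16:30-16:45, 18:30-19:00.
Second set merges to 06:00-10:15, 11:00-15:15.
A ∩ B = 06:00-07:00, 13:00-13:15.
Total: 1 h + 15 min = 1 h 15 min.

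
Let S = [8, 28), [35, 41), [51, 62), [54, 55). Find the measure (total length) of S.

37

Merged: [8, 28), [35, 41), [51, 62).
Lengths: 20 + 6 + 11 = 37.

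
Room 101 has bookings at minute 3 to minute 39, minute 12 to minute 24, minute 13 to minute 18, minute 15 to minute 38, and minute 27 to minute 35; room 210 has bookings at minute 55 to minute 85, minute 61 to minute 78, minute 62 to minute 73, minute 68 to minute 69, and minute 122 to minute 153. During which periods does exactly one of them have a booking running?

First set merges to minute 3 to minute 39.
Second set merges to minute 55 to minute 85, minute 122 to minute 153.
Only in the first: minute 3 to minute 39.
Only in the second: minute 55 to minute 85, minute 122 to minute 153.
Together these are the periods covered by exactly one.

minute 3 to minute 39, minute 55 to minute 85, minute 122 to minute 153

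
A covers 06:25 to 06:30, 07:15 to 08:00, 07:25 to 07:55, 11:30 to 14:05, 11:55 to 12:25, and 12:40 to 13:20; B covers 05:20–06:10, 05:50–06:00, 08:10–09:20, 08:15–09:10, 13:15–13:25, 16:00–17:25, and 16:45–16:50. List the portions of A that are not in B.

Merge the first list: 06:25–06:30, 07:15–08:00, 11:30–14:05.
Merge the second list: 05:20–06:10, 08:10–09:20, 13:15–13:25, 16:00–17:25.
06:25–06:30: nothing removed.
07:15–08:00: nothing removed.
11:30–14:05 \ B = 11:30–13:15, 13:25–14:05.

06:25–06:30, 07:15–08:00, 11:30–13:15, 13:25–14:05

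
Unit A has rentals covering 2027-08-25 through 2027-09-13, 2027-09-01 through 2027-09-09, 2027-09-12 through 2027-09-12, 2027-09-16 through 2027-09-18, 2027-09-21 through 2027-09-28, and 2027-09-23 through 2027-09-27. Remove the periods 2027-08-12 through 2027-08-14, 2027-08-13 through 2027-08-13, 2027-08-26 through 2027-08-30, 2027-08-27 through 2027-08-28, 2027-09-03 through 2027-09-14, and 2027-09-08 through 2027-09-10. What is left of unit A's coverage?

2027-08-25 through 2027-08-25, 2027-08-31 through 2027-09-02, 2027-09-16 through 2027-09-18, 2027-09-21 through 2027-09-28

A, merged: 2027-08-25 through 2027-09-13, 2027-09-16 through 2027-09-18, 2027-09-21 through 2027-09-28.
B, merged: 2027-08-12 through 2027-08-14, 2027-08-26 through 2027-08-30, 2027-09-03 through 2027-09-14.
2027-08-25 through 2027-09-13 with B removed leaves 2027-08-25 through 2027-08-25, 2027-08-31 through 2027-09-02.
2027-09-16 through 2027-09-18 is untouched.
2027-09-21 through 2027-09-28 is untouched.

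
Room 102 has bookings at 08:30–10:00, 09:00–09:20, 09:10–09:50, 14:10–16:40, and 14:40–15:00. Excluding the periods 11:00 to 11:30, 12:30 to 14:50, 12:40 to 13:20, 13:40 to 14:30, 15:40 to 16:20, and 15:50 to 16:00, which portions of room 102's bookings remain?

Merge the first list: 08:30-10:00, 14:10-16:40.
Merge the second list: 11:00-11:30, 12:30-14:50, 15:40-16:20.
08:30-10:00 is untouched.
14:10-16:40 with B removed leaves 14:50-15:40, 16:20-16:40.

08:30-10:00, 14:50-15:40, 16:20-16:40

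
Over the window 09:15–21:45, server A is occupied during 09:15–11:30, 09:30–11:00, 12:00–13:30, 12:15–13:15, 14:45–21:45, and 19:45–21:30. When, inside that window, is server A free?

11:30–12:00, 13:30–14:45

Covered (merged): 09:15–11:30, 12:00–13:30, 14:45–21:45.
Gaps within 09:15–21:45: 11:30–12:00, 13:30–14:45.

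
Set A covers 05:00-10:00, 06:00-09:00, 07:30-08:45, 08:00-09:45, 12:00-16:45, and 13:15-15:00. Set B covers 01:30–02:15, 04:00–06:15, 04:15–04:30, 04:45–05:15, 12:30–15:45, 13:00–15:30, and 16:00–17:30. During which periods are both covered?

05:00–06:15, 12:30–15:45, 16:00–16:45

A, merged: 05:00–10:00, 12:00–16:45.
B, merged: 01:30–02:15, 04:00–06:15, 12:30–15:45, 16:00–17:30.
05:00–10:00 overlaps B on 05:00–06:15.
12:00–16:45 overlaps B on 12:30–15:45, 16:00–16:45.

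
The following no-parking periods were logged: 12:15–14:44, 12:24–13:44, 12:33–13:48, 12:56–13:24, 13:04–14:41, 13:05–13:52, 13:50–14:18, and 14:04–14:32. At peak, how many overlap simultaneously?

Walk the sorted start/end points keeping a running depth.
The depth first hits 6 at 13:05.

6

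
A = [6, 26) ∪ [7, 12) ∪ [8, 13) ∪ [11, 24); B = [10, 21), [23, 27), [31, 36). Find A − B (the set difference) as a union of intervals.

A, merged: [6, 26).
[6, 26) \ B = [6, 10), [21, 23).

[6, 10) ∪ [21, 23)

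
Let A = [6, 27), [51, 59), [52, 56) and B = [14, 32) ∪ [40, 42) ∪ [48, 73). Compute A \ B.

Merge the first list: [6, 27), [51, 59).
[6, 27) with B removed leaves [6, 14).
[51, 59) lies entirely inside B → drops out.

[6, 14)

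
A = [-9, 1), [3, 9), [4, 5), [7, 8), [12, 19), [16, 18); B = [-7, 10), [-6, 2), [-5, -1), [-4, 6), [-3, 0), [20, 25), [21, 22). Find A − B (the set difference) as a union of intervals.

[-9, -7) ∪ [12, 19)

First set merges to [-9, 1), [3, 9), [12, 19).
Second set merges to [-7, 10), [20, 25).
[-9, 1) \ B = [-9, -7).
[3, 9): entirely removed.
[12, 19): nothing removed.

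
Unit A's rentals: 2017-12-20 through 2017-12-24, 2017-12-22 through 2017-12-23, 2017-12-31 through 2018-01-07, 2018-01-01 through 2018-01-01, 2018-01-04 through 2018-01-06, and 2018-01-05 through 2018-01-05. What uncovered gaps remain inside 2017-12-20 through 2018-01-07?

2017-12-25 through 2017-12-30

The merged coverage is 2017-12-20 through 2017-12-24, 2017-12-31 through 2018-01-07.
Complement within 2017-12-20 through 2018-01-07: 2017-12-25 through 2017-12-30.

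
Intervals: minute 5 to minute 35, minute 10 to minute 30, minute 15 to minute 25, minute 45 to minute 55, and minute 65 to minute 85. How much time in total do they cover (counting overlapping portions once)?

60 minutes

Merged: minute 5 to minute 35, minute 45 to minute 55, minute 65 to minute 85.
Lengths: 30 minutes + 10 minutes + 20 minutes = 60 minutes.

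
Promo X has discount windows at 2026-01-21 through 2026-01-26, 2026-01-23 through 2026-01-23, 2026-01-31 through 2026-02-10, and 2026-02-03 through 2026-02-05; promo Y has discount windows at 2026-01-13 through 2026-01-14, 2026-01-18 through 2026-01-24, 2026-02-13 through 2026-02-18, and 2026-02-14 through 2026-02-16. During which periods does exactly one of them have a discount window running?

2026-01-13 through 2026-01-14, 2026-01-18 through 2026-01-20, 2026-01-25 through 2026-01-26, 2026-01-31 through 2026-02-10, 2026-02-13 through 2026-02-18

A, merged: 2026-01-21 through 2026-01-26, 2026-01-31 through 2026-02-10.
B, merged: 2026-01-13 through 2026-01-14, 2026-01-18 through 2026-01-24, 2026-02-13 through 2026-02-18.
A \ B = 2026-01-25 through 2026-01-26, 2026-01-31 through 2026-02-10.
B \ A = 2026-01-13 through 2026-01-14, 2026-01-18 through 2026-01-20, 2026-02-13 through 2026-02-18.
Union of the two gives the symmetric difference.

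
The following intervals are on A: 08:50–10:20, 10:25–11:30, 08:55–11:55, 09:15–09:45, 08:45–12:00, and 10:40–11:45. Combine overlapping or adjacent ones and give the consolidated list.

08:45–12:00

Sort by start: 08:45–12:00, 08:50–10:20, 08:55–11:55, 09:15–09:45, 10:25–11:30, 10:40–11:45.
08:50–10:20 overlaps/touches 08:45–12:00 → extend to 08:45–12:00.
08:55–11:55 overlaps/touches 08:45–12:00 → extend to 08:45–12:00.
09:15–09:45 overlaps/touches 08:45–12:00 → extend to 08:45–12:00.
10:25–11:30 overlaps/touches 08:45–12:00 → extend to 08:45–12:00.
10:40–11:45 overlaps/touches 08:45–12:00 → extend to 08:45–12:00.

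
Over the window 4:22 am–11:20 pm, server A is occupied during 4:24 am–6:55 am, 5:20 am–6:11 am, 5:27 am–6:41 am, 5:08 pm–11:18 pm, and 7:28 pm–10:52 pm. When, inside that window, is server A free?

Covered (merged): 4:24 am–6:55 am, 5:08 pm–11:18 pm.
Gaps within 4:22 am–11:20 pm: 4:22 am–4:24 am, 6:55 am–5:08 pm, 11:18 pm–11:20 pm.

4:22 am–4:24 am, 6:55 am–5:08 pm, 11:18 pm–11:20 pm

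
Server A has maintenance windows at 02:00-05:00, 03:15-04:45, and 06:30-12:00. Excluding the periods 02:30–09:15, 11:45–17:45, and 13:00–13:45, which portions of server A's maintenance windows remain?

Merge the first list: 02:00–05:00, 06:30–12:00.
Merge the second list: 02:30–09:15, 11:45–17:45.
02:00–05:00 minus B → 02:00–02:30.
06:30–12:00 minus B → 09:15–11:45.

02:00–02:30, 09:15–11:45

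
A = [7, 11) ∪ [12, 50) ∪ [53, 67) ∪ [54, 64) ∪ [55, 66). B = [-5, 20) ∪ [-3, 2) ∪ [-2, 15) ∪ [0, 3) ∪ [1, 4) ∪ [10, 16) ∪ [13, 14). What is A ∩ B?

First set merges to [7, 11), [12, 50), [53, 67).
Second set merges to [-5, 20).
[7, 11) meets the second set on [7, 11).
[12, 50) meets the second set on [12, 20).
[53, 67): no overlap with the second set.

[7, 11) ∪ [12, 20)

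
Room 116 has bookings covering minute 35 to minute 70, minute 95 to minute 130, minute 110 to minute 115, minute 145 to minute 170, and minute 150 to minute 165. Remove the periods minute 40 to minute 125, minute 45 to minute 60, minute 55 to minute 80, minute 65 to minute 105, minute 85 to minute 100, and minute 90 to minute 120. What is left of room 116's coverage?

Merge the first list: minute 35 to minute 70, minute 95 to minute 130, minute 145 to minute 170.
Merge the second list: minute 40 to minute 125.
minute 35 to minute 70 with B removed leaves minute 35 to minute 40.
minute 95 to minute 130 with B removed leaves minute 125 to minute 130.
minute 145 to minute 170 is untouched.

minute 35 to minute 40, minute 125 to minute 130, minute 145 to minute 170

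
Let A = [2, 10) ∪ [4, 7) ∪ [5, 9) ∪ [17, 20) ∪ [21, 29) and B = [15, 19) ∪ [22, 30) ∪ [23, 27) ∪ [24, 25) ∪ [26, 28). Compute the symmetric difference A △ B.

First set merges to [2, 10), [17, 20), [21, 29).
Second set merges to [15, 19), [22, 30).
A \ B = [2, 10), [19, 20), [21, 22).
B \ A = [15, 17), [29, 30).
Union of the two gives the symmetric difference.

[2, 10) ∪ [15, 17) ∪ [19, 20) ∪ [21, 22) ∪ [29, 30)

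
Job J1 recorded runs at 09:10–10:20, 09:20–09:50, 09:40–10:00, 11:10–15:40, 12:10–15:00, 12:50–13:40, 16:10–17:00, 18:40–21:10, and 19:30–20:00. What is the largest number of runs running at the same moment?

3

At 09:40, 3 of the intervals are simultaneously active.
No point has more.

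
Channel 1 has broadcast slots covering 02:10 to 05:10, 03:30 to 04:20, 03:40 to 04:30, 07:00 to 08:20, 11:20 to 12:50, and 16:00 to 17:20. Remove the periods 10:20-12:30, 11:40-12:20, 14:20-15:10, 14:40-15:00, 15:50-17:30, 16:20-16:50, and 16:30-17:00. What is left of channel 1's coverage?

02:10–05:10, 07:00–08:20, 12:30–12:50

Merge the first list: 02:10–05:10, 07:00–08:20, 11:20–12:50, 16:00–17:20.
Merge the second list: 10:20–12:30, 14:20–15:10, 15:50–17:30.
02:10–05:10 is untouched.
07:00–08:20 is untouched.
11:20–12:50 with B removed leaves 12:30–12:50.
16:00–17:20 lies entirely inside B → drops out.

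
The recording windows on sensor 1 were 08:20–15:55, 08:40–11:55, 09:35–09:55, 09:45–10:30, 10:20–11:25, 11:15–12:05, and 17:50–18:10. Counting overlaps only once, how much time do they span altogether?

7 h 55 min

Merged: 08:20-15:55, 17:50-18:10.
Lengths: 7 h 35 min + 20 min = 7 h 55 min.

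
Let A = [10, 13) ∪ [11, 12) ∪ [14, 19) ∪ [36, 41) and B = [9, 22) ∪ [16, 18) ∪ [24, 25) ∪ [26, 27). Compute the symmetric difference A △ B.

First set merges to [10, 13), [14, 19), [36, 41).
Second set merges to [9, 22), [24, 25), [26, 27).
A but not B: [36, 41).
B but not A: [9, 10), [13, 14), [19, 22), [24, 25), [26, 27).
Combining gives A △ B.

[9, 10) ∪ [13, 14) ∪ [19, 22) ∪ [24, 25) ∪ [26, 27) ∪ [36, 41)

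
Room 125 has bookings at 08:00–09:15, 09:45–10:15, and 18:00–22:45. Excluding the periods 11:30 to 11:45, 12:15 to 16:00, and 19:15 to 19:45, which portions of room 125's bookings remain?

08:00-09:15, 09:45-10:15, 18:00-19:15, 19:45-22:45

08:00-09:15 is untouched.
09:45-10:15 is untouched.
18:00-22:45 with B removed leaves 18:00-19:15, 19:45-22:45.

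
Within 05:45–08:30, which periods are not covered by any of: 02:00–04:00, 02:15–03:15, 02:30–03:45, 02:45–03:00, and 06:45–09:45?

Covered (merged): 02:00-04:00, 06:45-09:45.
Gaps within 05:45-08:30: 05:45-06:45.

05:45-06:45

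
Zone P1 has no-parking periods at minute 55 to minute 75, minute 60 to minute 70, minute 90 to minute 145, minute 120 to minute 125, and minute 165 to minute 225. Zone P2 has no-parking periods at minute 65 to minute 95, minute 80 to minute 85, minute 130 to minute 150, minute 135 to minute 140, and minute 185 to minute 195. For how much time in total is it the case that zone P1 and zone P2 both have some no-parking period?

40 minutes

A, merged: minute 55 to minute 75, minute 90 to minute 145, minute 165 to minute 225.
B, merged: minute 65 to minute 95, minute 130 to minute 150, minute 185 to minute 195.
A ∩ B = minute 65 to minute 75, minute 90 to minute 95, minute 130 to minute 145, minute 185 to minute 195.
Total: 10 minutes + 5 minutes + 15 minutes + 10 minutes = 40 minutes.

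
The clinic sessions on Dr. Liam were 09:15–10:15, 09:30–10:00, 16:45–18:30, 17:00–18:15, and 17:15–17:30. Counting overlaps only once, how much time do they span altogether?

2 h 45 min

Merged: 09:15–10:15, 16:45–18:30.
Lengths: 1 h + 1 h 45 min = 2 h 45 min.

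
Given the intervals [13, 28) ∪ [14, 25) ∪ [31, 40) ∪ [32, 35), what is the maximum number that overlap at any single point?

2

Walk the sorted start/end points keeping a running depth.
The depth first hits 2 at 14.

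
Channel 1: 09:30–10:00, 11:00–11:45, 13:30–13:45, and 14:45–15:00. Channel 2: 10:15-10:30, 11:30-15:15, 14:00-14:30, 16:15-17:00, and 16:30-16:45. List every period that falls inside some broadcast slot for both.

Merge the second list: 10:15–10:30, 11:30–15:15, 16:15–17:00.
09:30–10:00 meets no B interval.
11:00–11:45 ∩ B → 11:30–11:45.
13:30–13:45 ∩ B → 13:30–13:45.
14:45–15:00 ∩ B → 14:45–15:00.

11:30–11:45, 13:30–13:45, 14:45–15:00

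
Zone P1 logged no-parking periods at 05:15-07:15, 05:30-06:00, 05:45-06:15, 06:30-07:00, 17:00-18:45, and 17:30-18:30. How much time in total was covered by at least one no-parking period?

3 h 45 min

Merged: 05:15-07:15, 17:00-18:45.
Lengths: 2 h + 1 h 45 min = 3 h 45 min.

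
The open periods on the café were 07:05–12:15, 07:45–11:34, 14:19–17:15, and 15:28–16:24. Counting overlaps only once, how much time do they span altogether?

Merged: 07:05-12:15, 14:19-17:15.
Lengths: 5 h 10 min + 2 h 56 min = 8 h 6 min.

8 h 6 min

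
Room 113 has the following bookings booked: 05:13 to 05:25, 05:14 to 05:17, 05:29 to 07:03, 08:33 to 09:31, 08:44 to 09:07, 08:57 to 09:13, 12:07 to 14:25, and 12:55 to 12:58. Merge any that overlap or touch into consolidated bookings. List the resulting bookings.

05:13–05:25, 05:29–07:03, 08:33–09:31, 12:07–14:25

05:14–05:17 overlaps/touches 05:13–05:25 → extend to 05:13–05:25.
05:29–07:03 is disjoint → start new block.
08:33–09:31 is disjoint → start new block.
08:44–09:07 overlaps/touches 08:33–09:31 → extend to 08:33–09:31.
08:57–09:13 overlaps/touches 08:33–09:31 → extend to 08:33–09:31.
12:07–14:25 is disjoint → start new block.
12:55–12:58 overlaps/touches 12:07–14:25 → extend to 12:07–14:25.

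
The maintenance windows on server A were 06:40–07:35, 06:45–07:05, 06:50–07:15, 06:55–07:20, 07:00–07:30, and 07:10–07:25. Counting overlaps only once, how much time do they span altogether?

Merged: 06:40–07:35.
Length: 55 min.

55 min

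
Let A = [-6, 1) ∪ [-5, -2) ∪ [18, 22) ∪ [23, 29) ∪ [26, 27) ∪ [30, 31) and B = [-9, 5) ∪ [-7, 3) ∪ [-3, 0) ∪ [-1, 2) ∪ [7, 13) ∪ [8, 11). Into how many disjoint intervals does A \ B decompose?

3

Merge the first list: [-6, 1), [18, 22), [23, 29), [30, 31).
Merge the second list: [-9, 5), [7, 13).
A \ B = [18, 22), [23, 29), [30, 31).
That is 3 disjoint pieces.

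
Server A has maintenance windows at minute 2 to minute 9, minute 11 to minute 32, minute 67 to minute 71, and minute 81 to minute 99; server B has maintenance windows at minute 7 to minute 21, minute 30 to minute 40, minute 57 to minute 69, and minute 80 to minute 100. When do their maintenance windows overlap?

minute 2 to minute 9 meets the second set on minute 7 to minute 9.
minute 11 to minute 32 meets the second set on minute 11 to minute 21, minute 30 to minute 32.
minute 67 to minute 71 meets the second set on minute 67 to minute 69.
minute 81 to minute 99 meets the second set on minute 81 to minute 99.

minute 7 to minute 9, minute 11 to minute 21, minute 30 to minute 32, minute 67 to minute 69, minute 81 to minute 99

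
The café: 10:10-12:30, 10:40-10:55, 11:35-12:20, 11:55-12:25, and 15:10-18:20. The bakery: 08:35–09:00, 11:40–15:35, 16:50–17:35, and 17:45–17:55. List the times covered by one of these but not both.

08:35–09:00, 10:10–11:40, 12:30–15:10, 15:35–16:50, 17:35–17:45, 17:55–18:20

A, merged: 10:10–12:30, 15:10–18:20.
A but not B: 10:10–11:40, 15:35–16:50, 17:35–17:45, 17:55–18:20.
B but not A: 08:35–09:00, 12:30–15:10.
Combining gives A △ B.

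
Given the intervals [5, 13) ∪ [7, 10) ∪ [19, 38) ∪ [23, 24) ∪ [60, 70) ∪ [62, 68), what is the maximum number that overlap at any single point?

2

Walk the sorted start/end points keeping a running depth.
The depth first hits 2 at 7.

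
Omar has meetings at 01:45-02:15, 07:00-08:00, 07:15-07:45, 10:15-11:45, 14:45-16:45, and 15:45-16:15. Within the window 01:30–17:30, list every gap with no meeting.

Covered (merged): 01:45–02:15, 07:00–08:00, 10:15–11:45, 14:45–16:45.
Complement within 01:30–17:30: 01:30–01:45, 02:15–07:00, 08:00–10:15, 11:45–14:45, 16:45–17:30.

01:30–01:45, 02:15–07:00, 08:00–10:15, 11:45–14:45, 16:45–17:30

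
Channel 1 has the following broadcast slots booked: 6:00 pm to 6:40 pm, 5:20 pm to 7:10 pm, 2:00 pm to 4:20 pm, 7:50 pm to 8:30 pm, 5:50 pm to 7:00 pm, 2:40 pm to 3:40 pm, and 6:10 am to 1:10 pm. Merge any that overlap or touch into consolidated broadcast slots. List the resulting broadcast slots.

Sort by start: 6:10 am-1:10 pm, 2:00 pm-4:20 pm, 2:40 pm-3:40 pm, 5:20 pm-7:10 pm, 5:50 pm-7:00 pm, 6:00 pm-6:40 pm, 7:50 pm-8:30 pm.
2:00 pm-4:20 pm is disjoint → start new block.
2:40 pm-3:40 pm overlaps/touches 2:00 pm-4:20 pm → extend to 2:00 pm-4:20 pm.
5:20 pm-7:10 pm is disjoint → start new block.
5:50 pm-7:00 pm overlaps/touches 5:20 pm-7:10 pm → extend to 5:20 pm-7:10 pm.
6:00 pm-6:40 pm overlaps/touches 5:20 pm-7:10 pm → extend to 5:20 pm-7:10 pm.
7:50 pm-8:30 pm is disjoint → start new block.

6:10 am-1:10 pm, 2:00 pm-4:20 pm, 5:20 pm-7:10 pm, 7:50 pm-8:30 pm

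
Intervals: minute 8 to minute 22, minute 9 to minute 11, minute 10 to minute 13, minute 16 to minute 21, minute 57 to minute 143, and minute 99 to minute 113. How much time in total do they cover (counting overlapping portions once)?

Merged: minute 8 to minute 22, minute 57 to minute 143.
Lengths: 14 minutes + 86 minutes = 100 minutes.

100 minutes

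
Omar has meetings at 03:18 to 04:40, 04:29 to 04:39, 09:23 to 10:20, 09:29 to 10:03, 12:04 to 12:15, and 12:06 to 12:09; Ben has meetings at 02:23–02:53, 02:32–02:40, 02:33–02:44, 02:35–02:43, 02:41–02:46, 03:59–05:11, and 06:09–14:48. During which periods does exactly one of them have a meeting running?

02:23–02:53, 03:18–03:59, 04:40–05:11, 06:09–09:23, 10:20–12:04, 12:15–14:48

Merge the first list: 03:18–04:40, 09:23–10:20, 12:04–12:15.
Merge the second list: 02:23–02:53, 03:59–05:11, 06:09–14:48.
A but not B: 03:18–03:59.
B but not A: 02:23–02:53, 04:40–05:11, 06:09–09:23, 10:20–12:04, 12:15–14:48.
Combining gives A △ B.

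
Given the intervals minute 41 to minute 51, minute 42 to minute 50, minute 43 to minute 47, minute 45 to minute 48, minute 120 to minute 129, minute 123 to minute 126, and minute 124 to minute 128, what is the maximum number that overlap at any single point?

4

Sweep endpoints in order; track running count of active intervals.
Peak of 4 reached at minute 45.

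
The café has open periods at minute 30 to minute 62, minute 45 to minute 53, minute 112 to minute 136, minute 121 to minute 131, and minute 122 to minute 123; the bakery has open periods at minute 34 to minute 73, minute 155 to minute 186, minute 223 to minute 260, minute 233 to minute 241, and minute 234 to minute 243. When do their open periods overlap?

First set merges to minute 30 to minute 62, minute 112 to minute 136.
Second set merges to minute 34 to minute 73, minute 155 to minute 186, minute 223 to minute 260.
minute 30 to minute 62 overlaps B on minute 34 to minute 62.
minute 112 to minute 136 falls entirely outside B.

minute 34 to minute 62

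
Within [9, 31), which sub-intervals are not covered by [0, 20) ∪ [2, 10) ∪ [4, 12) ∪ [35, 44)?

[20, 31)

After merging, the occupied span is [0, 20), [35, 44).
Complement within [9, 31): [20, 31).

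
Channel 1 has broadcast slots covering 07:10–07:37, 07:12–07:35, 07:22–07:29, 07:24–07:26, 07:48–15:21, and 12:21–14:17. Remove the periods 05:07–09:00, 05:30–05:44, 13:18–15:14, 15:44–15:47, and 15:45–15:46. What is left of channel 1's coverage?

A, merged: 07:10-07:37, 07:48-15:21.
B, merged: 05:07-09:00, 13:18-15:14, 15:44-15:47.
07:10-07:37 lies entirely inside B → drops out.
07:48-15:21 with B removed leaves 09:00-13:18, 15:14-15:21.

09:00-13:18, 15:14-15:21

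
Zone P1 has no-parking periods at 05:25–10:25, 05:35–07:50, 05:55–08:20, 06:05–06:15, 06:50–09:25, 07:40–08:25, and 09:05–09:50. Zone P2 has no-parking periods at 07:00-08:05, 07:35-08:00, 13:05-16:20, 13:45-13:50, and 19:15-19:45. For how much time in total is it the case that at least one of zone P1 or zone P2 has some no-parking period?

8 h 45 min

First set merges to 05:25–10:25.
Second set merges to 07:00–08:05, 13:05–16:20, 19:15–19:45.
A ∪ B = 05:25–10:25, 13:05–16:20, 19:15–19:45.
Total: 5 h + 3 h 15 min + 30 min = 8 h 45 min.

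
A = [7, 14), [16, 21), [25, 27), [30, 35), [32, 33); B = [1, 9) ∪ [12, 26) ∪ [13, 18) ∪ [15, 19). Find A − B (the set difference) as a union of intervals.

[9, 12) ∪ [26, 27) ∪ [30, 35)

A, merged: [7, 14), [16, 21), [25, 27), [30, 35).
B, merged: [1, 9), [12, 26).
[7, 14) with B removed leaves [9, 12).
[16, 21) lies entirely inside B → drops out.
[25, 27) with B removed leaves [26, 27).
[30, 35) is untouched.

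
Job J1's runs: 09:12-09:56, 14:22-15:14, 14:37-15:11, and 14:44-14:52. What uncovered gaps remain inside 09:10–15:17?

After merging, the occupied span is 09:12–09:56, 14:22–15:14.
Gaps within 09:10–15:17: 09:10–09:12, 09:56–14:22, 15:14–15:17.

09:10–09:12, 09:56–14:22, 15:14–15:17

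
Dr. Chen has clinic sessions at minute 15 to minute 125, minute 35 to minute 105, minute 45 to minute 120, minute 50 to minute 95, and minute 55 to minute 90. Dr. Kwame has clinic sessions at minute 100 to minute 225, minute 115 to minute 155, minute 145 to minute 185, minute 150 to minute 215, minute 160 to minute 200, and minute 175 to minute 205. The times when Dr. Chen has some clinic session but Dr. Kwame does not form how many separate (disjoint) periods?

Merge the first list: minute 15 to minute 125.
Merge the second list: minute 100 to minute 225.
A \ B = minute 15 to minute 100.
That is 1 disjoint piece.

1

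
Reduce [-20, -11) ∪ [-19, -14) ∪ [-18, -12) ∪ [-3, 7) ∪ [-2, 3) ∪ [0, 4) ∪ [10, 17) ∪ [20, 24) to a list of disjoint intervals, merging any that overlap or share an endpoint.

[-19, -14) overlaps/touches [-20, -11) → extend to [-20, -11).
[-18, -12) overlaps/touches [-20, -11) → extend to [-20, -11).
[-3, 7) is disjoint → start new block.
[-2, 3) overlaps/touches [-3, 7) → extend to [-3, 7).
[0, 4) overlaps/touches [-3, 7) → extend to [-3, 7).
[10, 17) is disjoint → start new block.
[20, 24) is disjoint → start new block.

[-20, -11) ∪ [-3, 7) ∪ [10, 17) ∪ [20, 24)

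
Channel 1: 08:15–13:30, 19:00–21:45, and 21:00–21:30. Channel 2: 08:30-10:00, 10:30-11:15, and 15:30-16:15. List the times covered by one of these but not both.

A, merged: 08:15–13:30, 19:00–21:45.
A \ B = 08:15–08:30, 10:00–10:30, 11:15–13:30, 19:00–21:45.
B \ A = 15:30–16:15.
Union of the two gives the symmetric difference.

08:15–08:30, 10:00–10:30, 11:15–13:30, 15:30–16:15, 19:00–21:45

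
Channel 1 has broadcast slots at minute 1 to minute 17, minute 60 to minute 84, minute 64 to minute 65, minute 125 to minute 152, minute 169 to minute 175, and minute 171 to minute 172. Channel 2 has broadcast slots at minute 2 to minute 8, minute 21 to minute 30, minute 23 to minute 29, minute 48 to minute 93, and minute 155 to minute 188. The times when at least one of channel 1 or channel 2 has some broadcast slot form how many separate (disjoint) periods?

5

A, merged: minute 1 to minute 17, minute 60 to minute 84, minute 125 to minute 152, minute 169 to minute 175.
B, merged: minute 2 to minute 8, minute 21 to minute 30, minute 48 to minute 93, minute 155 to minute 188.
A ∪ B = minute 1 to minute 17, minute 21 to minute 30, minute 48 to minute 93, minute 125 to minute 152, minute 155 to minute 188.
That is 5 disjoint pieces.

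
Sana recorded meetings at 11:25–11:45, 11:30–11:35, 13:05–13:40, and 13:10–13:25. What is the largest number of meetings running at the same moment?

2

At 11:30, 2 of the intervals are simultaneously active.
No point has more.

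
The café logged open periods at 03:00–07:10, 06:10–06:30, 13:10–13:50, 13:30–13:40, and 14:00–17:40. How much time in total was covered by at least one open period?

8 h 30 min

Merged: 03:00–07:10, 13:10–13:50, 14:00–17:40.
Lengths: 4 h 10 min + 40 min + 3 h 40 min = 8 h 30 min.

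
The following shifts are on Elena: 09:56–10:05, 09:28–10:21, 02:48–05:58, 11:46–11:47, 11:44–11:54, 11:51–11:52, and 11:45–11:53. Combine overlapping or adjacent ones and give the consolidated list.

02:48–05:58, 09:28–10:21, 11:44–11:54

Sort by start: 02:48–05:58, 09:28–10:21, 09:56–10:05, 11:44–11:54, 11:45–11:53, 11:46–11:47, 11:51–11:52.
09:28–10:21 is disjoint → start new block.
09:56–10:05 overlaps/touches 09:28–10:21 → extend to 09:28–10:21.
11:44–11:54 is disjoint → start new block.
11:45–11:53 overlaps/touches 11:44–11:54 → extend to 11:44–11:54.
11:46–11:47 overlaps/touches 11:44–11:54 → extend to 11:44–11:54.
11:51–11:52 overlaps/touches 11:44–11:54 → extend to 11:44–11:54.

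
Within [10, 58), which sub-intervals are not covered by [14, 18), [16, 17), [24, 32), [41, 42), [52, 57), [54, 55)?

[10, 14) ∪ [18, 24) ∪ [32, 41) ∪ [42, 52) ∪ [57, 58)

Covered (merged): [14, 18), [24, 32), [41, 42), [52, 57).
Complement within [10, 58): [10, 14), [18, 24), [32, 41), [42, 52), [57, 58).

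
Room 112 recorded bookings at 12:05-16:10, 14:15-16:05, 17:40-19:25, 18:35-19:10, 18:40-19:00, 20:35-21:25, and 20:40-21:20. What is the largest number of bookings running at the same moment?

At 18:40, 3 of the intervals are simultaneously active.
No point has more.

3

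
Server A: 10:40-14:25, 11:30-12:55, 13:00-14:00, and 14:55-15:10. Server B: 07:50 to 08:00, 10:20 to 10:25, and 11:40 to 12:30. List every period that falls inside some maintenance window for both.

First set merges to 10:40–14:25, 14:55–15:10.
10:40–14:25 meets the second set on 11:40–12:30.
14:55–15:10: no overlap with the second set.

11:40–12:30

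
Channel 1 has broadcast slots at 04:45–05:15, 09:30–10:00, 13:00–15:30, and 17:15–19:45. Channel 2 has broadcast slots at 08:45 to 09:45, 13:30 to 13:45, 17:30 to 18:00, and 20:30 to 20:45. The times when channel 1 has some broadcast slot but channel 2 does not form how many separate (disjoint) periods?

A \ B = 04:45–05:15, 09:45–10:00, 13:00–13:30, 13:45–15:30, 17:15–17:30, 18:00–19:45.
That is 6 disjoint pieces.

6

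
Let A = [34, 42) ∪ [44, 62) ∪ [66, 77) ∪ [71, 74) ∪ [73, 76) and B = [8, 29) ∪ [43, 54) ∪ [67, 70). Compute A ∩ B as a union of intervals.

[44, 54) ∪ [67, 70)

First set merges to [34, 42), [44, 62), [66, 77).
[34, 42) falls entirely outside B.
[44, 62) overlaps B on [44, 54).
[66, 77) overlaps B on [67, 70).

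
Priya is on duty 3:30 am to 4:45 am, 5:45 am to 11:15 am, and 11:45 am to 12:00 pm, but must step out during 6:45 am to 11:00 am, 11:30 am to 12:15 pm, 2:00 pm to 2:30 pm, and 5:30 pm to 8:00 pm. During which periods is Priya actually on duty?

3:30 am–4:45 am, 5:45 am–6:45 am, 11:00 am–11:15 am

3:30 am–4:45 am: nothing removed.
5:45 am–11:15 am \ B = 5:45 am–6:45 am, 11:00 am–11:15 am.
11:45 am–12:00 pm: entirely removed.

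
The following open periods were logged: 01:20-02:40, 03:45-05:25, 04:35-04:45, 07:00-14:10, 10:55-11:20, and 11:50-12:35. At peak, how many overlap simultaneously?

Sweep endpoints in order; track running count of active intervals.
Peak of 2 reached at 04:35.

2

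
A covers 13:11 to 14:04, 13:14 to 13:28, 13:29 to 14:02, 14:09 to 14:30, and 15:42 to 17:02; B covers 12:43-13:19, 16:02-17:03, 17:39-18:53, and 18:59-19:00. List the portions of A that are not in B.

13:19–14:04, 14:09–14:30, 15:42–16:02

A, merged: 13:11–14:04, 14:09–14:30, 15:42–17:02.
13:11–14:04 with B removed leaves 13:19–14:04.
14:09–14:30 is untouched.
15:42–17:02 with B removed leaves 15:42–16:02.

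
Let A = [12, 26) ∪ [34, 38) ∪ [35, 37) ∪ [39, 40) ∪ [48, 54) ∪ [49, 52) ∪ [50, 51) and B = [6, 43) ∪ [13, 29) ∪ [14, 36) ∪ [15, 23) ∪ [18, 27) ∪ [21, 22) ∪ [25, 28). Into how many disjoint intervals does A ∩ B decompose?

3

A, merged: [12, 26), [34, 38), [39, 40), [48, 54).
B, merged: [6, 43).
A ∩ B = [12, 26), [34, 38), [39, 40).
That is 3 disjoint pieces.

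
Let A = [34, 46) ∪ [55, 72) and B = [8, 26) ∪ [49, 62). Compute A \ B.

[34, 46): no B overlap → unchanged.
[55, 72) minus B → [62, 72).

[34, 46) ∪ [62, 72)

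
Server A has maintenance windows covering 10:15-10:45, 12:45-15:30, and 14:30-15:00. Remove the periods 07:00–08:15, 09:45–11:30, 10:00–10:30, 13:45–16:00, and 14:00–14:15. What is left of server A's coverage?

A, merged: 10:15–10:45, 12:45–15:30.
B, merged: 07:00–08:15, 09:45–11:30, 13:45–16:00.
10:15–10:45 lies entirely inside B → drops out.
12:45–15:30 with B removed leaves 12:45–13:45.

12:45–13:45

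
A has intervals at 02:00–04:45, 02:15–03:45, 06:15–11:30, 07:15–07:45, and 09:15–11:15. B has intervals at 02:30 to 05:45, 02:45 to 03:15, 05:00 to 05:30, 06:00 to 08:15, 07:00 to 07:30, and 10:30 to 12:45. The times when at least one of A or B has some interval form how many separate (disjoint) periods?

Merge the first list: 02:00–04:45, 06:15–11:30.
Merge the second list: 02:30–05:45, 06:00–08:15, 10:30–12:45.
A ∪ B = 02:00–05:45, 06:00–12:45.
That is 2 disjoint pieces.

2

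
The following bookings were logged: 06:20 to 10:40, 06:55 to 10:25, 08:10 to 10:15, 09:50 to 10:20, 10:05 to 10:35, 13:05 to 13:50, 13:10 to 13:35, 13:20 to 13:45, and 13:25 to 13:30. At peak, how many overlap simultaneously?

Walk the sorted start/end points keeping a running depth.
The depth first hits 5 at 10:05.

5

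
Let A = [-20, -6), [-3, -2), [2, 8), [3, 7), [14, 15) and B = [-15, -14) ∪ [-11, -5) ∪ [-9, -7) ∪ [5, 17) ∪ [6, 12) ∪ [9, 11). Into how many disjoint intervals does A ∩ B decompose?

4

First set merges to [-20, -6), [-3, -2), [2, 8), [14, 15).
Second set merges to [-15, -14), [-11, -5), [5, 17).
A ∩ B = [-15, -14), [-11, -6), [5, 8), [14, 15).
That is 4 disjoint pieces.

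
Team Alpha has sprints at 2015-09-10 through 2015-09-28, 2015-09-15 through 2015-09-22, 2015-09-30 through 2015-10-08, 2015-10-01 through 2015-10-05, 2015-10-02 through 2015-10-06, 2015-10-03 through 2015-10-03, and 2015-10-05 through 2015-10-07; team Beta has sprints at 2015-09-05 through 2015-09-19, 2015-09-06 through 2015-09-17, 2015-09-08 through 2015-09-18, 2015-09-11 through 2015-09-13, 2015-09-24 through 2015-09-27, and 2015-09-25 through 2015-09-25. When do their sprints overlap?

2015-09-10 through 2015-09-19, 2015-09-24 through 2015-09-27

A, merged: 2015-09-10 through 2015-09-28, 2015-09-30 through 2015-10-08.
B, merged: 2015-09-05 through 2015-09-19, 2015-09-24 through 2015-09-27.
2015-09-10 through 2015-09-28 ∩ B → 2015-09-10 through 2015-09-19, 2015-09-24 through 2015-09-27.
2015-09-30 through 2015-10-08 meets no B interval.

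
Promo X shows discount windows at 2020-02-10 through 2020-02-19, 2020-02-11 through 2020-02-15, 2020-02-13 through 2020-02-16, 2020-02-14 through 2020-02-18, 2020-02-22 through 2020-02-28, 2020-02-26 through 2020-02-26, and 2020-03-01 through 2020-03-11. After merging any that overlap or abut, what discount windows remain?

2020-02-10 through 2020-02-19, 2020-02-22 through 2020-02-28, 2020-03-01 through 2020-03-11

2020-02-11 through 2020-02-15 overlaps/touches 2020-02-10 through 2020-02-19 → extend to 2020-02-10 through 2020-02-19.
2020-02-13 through 2020-02-16 overlaps/touches 2020-02-10 through 2020-02-19 → extend to 2020-02-10 through 2020-02-19.
2020-02-14 through 2020-02-18 overlaps/touches 2020-02-10 through 2020-02-19 → extend to 2020-02-10 through 2020-02-19.
2020-02-22 through 2020-02-28 is disjoint → start new block.
2020-02-26 through 2020-02-26 overlaps/touches 2020-02-22 through 2020-02-28 → extend to 2020-02-22 through 2020-02-28.
2020-03-01 through 2020-03-11 is disjoint → start new block.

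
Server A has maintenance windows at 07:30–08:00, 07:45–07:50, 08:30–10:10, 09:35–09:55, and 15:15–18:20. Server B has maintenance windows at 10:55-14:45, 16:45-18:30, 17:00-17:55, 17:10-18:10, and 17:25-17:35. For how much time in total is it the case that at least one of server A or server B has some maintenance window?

9 h 15 min

A, merged: 07:30-08:00, 08:30-10:10, 15:15-18:20.
B, merged: 10:55-14:45, 16:45-18:30.
A ∪ B = 07:30-08:00, 08:30-10:10, 10:55-14:45, 15:15-18:30.
Total: 30 min + 1 h 40 min + 3 h 50 min + 3 h 15 min = 9 h 15 min.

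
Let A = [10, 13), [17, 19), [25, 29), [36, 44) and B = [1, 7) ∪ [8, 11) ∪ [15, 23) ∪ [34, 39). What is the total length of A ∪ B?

A ∪ B = [1, 7), [8, 13), [15, 23), [25, 29), [34, 44).
Total: 6 + 5 + 8 + 4 + 10 = 33.

33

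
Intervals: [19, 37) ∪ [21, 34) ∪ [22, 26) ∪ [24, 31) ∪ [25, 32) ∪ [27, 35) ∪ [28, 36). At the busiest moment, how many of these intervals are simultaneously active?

Sweep endpoints in order; track running count of active intervals.
Peak of 6 reached at 28.

6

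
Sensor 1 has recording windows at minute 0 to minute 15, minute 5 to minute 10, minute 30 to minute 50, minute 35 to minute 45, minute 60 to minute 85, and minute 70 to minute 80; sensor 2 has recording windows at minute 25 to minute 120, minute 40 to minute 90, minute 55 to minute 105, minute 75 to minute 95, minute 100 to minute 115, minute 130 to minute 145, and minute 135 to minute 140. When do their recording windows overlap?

minute 30 to minute 50, minute 60 to minute 85

First set merges to minute 0 to minute 15, minute 30 to minute 50, minute 60 to minute 85.
Second set merges to minute 25 to minute 120, minute 130 to minute 145.
minute 0 to minute 15 falls entirely outside B.
minute 30 to minute 50 overlaps B on minute 30 to minute 50.
minute 60 to minute 85 overlaps B on minute 60 to minute 85.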